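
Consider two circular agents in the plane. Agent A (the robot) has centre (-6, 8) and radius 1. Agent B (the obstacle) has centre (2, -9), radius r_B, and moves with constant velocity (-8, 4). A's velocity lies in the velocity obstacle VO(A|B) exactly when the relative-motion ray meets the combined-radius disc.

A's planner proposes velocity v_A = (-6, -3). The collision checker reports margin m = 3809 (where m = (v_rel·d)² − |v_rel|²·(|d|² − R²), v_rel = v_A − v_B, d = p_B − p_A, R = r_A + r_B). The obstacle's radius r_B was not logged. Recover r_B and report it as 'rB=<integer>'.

m = 3809
d = (8, -17);  v_rel = (2, -7),  |v_rel|² = 53
v_rel×d = (2)·(-17) − (-7)·(8) = 22
since m = R²·53 − 22²:  R² = (484 + 3809) / 53 = 81
R = √81 = 9  ⇒  r_B = 9 − 1 = 8

rB=8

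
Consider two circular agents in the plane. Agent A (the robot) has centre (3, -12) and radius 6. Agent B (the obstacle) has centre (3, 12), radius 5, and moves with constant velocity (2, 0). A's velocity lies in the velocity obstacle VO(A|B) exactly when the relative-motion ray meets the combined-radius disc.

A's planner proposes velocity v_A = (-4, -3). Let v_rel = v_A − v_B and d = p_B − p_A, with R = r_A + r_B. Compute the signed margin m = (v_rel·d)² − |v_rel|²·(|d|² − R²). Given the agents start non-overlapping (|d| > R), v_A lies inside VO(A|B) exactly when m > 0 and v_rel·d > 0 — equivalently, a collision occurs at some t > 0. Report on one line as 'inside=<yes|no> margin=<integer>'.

d = (0, 24),  |d|² = 576;  R = 6+5 = 11,  c = 576−11² = 455
v_rel = (-6, -3),  |v_rel|² = 45;  v_rel·d = (-6)·(0) + (-3)·(24) = -72
45·t² + 144·t + 455 = 0  ⇒  m = (-72)² − 45·455 = -15291
m = -15291 < 0,  v_rel·d = -72 < 0  ⇒  outside

inside=no margin=-15291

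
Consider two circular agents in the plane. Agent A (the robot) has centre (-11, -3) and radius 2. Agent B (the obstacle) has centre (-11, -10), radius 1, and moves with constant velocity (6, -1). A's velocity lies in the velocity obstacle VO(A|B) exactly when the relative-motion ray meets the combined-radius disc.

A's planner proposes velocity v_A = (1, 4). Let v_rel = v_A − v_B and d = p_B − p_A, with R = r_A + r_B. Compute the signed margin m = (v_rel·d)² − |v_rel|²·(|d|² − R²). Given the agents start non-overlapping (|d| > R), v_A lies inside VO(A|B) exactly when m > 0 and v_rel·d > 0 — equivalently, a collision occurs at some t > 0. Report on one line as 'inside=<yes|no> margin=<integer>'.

d = (0, -7),  |d|² = 49;  R = 2+1 = 3,  c = 49−3² = 40
v_rel = (-5, 5),  |v_rel|² = 50;  v_rel·d = (-5)·(0) + (5)·(-7) = -35
50·t² + 70·t + 40 = 0  ⇒  m = (-35)² − 50·40 = -775
m = -775 < 0,  v_rel·d = -35 < 0  ⇒  outside

inside=no margin=-775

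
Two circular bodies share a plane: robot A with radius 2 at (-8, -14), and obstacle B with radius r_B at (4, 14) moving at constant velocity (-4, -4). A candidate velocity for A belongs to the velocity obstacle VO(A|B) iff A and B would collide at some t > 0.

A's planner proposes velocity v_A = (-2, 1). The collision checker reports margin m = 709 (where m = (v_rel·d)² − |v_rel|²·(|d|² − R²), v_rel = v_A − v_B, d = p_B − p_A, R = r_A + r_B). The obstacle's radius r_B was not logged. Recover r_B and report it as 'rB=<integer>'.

m = 709
d = (12, 28);  v_rel = (2, 5),  |v_rel|² = 29
v_rel×d = (2)·(28) − (5)·(12) = -4
since m = R²·29 − (-4)²:  R² = (16 + 709) / 29 = 25
R = √25 = 5  ⇒  r_B = 5 − 2 = 3

rB=3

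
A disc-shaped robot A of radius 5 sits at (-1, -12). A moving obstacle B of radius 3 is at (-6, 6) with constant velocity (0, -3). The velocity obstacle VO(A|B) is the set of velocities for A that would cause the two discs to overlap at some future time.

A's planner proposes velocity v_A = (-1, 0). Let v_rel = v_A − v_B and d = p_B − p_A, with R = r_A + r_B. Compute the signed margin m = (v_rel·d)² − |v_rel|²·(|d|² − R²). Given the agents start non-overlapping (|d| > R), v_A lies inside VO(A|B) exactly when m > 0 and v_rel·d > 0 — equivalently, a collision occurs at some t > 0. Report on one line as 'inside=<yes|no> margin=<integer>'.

d = (-5, 18),  |d|² = 349;  R = 5+3 = 8,  c = 349−8² = 285
v_rel = (-1, 3),  |v_rel|² = 10;  v_rel·d = (-1)·(-5) + (3)·(18) = 59
10·t² − 118·t + 285 = 0  ⇒  m = 59² − 10·285 = 631
m = 631 > 0,  v_rel·d = 59 > 0  ⇒  inside

inside=yes margin=631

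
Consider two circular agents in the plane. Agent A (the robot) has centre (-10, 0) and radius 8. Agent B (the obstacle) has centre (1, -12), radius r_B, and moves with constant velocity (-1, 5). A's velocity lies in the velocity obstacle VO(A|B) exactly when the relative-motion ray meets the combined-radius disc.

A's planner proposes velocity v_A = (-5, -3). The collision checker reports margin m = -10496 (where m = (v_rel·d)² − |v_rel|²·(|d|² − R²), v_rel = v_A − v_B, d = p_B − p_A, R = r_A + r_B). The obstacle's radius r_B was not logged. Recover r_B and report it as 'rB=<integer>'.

m = -10496
d = (11, -12);  v_rel = (-4, -8),  |v_rel|² = 80
v_rel×d = (-4)·(-12) − (-8)·(11) = 136
since m = R²·80 − 136²:  R² = (18496 + -10496) / 80 = 100
R = √100 = 10  ⇒  r_B = 10 − 8 = 2

rB=2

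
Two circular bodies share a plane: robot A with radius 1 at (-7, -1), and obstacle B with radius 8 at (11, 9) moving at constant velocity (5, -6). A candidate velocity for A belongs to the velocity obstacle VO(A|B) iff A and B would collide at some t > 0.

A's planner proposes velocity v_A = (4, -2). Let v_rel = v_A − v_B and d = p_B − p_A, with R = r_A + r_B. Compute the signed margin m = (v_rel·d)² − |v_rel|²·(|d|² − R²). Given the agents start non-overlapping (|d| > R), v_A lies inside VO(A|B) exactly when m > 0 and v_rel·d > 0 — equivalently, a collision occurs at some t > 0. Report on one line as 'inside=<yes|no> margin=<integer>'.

d = (18, 10),  |d|² = 424;  R = 1+8 = 9,  c = 424−9² = 343
v_rel = (-1, 4),  |v_rel|² = 17;  v_rel·d = (-1)·(18) + (4)·(10) = 22
17·t² − 44·t + 343 = 0  ⇒  m = 22² − 17·343 = -5347
m = -5347 < 0,  v_rel·d = 22 > 0  ⇒  outside

inside=no margin=-5347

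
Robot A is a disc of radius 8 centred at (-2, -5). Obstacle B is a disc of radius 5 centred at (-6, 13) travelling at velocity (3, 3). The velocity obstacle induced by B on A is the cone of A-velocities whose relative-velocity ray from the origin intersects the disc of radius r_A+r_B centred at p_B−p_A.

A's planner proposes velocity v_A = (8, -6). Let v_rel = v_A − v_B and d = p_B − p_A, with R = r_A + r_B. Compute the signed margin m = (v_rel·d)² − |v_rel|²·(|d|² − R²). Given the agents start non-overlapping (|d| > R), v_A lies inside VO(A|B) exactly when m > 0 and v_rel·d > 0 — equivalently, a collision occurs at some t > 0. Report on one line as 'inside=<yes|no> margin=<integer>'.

d = (-4, 18),  |d|² = 340;  R = 8+5 = 13,  c = 340−13² = 171
v_rel = (5, -9),  |v_rel|² = 106;  v_rel·d = (5)·(-4) + (-9)·(18) = -182
106·t² + 364·t + 171 = 0  ⇒  m = (-182)² − 106·171 = 14998
m = 14998 > 0,  v_rel·d = -182 < 0  ⇒  outside

inside=no margin=14998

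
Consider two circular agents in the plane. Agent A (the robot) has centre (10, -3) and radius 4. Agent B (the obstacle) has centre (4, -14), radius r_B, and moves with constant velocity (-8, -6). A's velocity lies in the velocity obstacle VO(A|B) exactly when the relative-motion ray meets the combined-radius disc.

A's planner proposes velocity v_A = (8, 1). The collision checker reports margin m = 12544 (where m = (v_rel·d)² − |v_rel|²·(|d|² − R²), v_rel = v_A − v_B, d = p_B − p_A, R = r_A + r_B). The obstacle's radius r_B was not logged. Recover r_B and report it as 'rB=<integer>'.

m = 12544
d = (-6, -11);  v_rel = (16, 7),  |v_rel|² = 305
v_rel×d = (16)·(-11) − (7)·(-6) = -134
since m = R²·305 − (-134)²:  R² = (17956 + 12544) / 305 = 100
R = √100 = 10  ⇒  r_B = 10 − 4 = 6

rB=6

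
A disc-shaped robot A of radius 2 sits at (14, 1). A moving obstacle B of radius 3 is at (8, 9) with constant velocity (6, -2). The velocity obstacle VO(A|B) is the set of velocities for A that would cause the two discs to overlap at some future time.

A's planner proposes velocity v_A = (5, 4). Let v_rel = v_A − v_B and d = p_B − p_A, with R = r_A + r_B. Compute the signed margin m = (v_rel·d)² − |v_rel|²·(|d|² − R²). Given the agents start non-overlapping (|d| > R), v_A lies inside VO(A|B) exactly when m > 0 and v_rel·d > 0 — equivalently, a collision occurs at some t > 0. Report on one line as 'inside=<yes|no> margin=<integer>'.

d = (-6, 8),  |d|² = 100;  R = 2+3 = 5,  c = 100−5² = 75
v_rel = (-1, 6),  |v_rel|² = 37;  v_rel·d = (-1)·(-6) + (6)·(8) = 54
37·t² − 108·t + 75 = 0  ⇒  m = 54² − 37·75 = 141
m = 141 > 0,  v_rel·d = 54 > 0  ⇒  inside

inside=yes margin=141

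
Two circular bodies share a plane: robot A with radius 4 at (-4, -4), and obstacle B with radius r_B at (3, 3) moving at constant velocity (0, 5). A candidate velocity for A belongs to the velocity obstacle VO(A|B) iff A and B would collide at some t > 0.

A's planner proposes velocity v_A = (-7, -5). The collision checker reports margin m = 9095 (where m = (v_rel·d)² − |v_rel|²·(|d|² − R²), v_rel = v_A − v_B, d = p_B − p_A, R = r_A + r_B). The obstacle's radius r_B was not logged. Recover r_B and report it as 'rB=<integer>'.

m = 9095
d = (7, 7);  v_rel = (-7, -10),  |v_rel|² = 149
v_rel×d = (-7)·(7) − (-10)·(7) = 21
since m = R²·149 − 21²:  R² = (441 + 9095) / 149 = 64
R = √64 = 8  ⇒  r_B = 8 − 4 = 4

rB=4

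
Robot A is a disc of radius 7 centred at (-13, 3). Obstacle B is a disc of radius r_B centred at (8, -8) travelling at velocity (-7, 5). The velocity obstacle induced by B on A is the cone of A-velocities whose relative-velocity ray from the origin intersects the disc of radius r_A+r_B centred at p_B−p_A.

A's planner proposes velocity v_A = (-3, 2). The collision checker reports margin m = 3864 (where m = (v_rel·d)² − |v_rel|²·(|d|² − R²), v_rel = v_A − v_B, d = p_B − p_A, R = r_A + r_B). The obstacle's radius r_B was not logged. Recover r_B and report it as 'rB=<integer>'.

m = 3864
d = (21, -11);  v_rel = (4, -3),  |v_rel|² = 25
v_rel×d = (4)·(-11) − (-3)·(21) = 19
since m = R²·25 − 19²:  R² = (361 + 3864) / 25 = 169
R = √169 = 13  ⇒  r_B = 13 − 7 = 6

rB=6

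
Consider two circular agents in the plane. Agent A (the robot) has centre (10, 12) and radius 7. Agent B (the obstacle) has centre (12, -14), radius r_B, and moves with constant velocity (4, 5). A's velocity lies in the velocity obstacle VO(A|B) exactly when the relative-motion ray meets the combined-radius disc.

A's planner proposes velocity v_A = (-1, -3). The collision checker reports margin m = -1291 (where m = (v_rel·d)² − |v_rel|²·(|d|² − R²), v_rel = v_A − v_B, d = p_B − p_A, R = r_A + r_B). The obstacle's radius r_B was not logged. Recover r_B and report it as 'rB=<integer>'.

m = -1291
d = (2, -26);  v_rel = (-5, -8),  |v_rel|² = 89
v_rel×d = (-5)·(-26) − (-8)·(2) = 146
since m = R²·89 − 146²:  R² = (21316 + -1291) / 89 = 225
R = √225 = 15  ⇒  r_B = 15 − 7 = 8

rB=8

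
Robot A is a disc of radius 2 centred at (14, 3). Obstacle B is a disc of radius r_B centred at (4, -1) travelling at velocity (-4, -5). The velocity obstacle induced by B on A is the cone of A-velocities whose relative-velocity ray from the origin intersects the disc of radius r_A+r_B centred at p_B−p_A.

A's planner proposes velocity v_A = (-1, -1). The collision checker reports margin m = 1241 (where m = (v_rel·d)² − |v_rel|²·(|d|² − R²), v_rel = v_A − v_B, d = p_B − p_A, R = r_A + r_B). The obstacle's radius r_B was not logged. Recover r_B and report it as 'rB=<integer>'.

m = 1241
d = (-10, -4);  v_rel = (3, 4),  |v_rel|² = 25
v_rel×d = (3)·(-4) − (4)·(-10) = 28
since m = R²·25 − 28²:  R² = (784 + 1241) / 25 = 81
R = √81 = 9  ⇒  r_B = 9 − 2 = 7

rB=7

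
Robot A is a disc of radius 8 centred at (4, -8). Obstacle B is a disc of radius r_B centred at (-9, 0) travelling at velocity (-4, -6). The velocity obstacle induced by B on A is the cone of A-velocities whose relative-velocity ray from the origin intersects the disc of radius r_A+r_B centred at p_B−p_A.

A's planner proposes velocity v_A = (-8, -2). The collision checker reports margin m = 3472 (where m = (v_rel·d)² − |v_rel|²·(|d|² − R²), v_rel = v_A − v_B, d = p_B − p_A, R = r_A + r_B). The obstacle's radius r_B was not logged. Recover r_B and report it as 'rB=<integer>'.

m = 3472
d = (-13, 8);  v_rel = (-4, 4),  |v_rel|² = 32
v_rel×d = (-4)·(8) − (4)·(-13) = 20
since m = R²·32 − 20²:  R² = (400 + 3472) / 32 = 121
R = √121 = 11  ⇒  r_B = 11 − 8 = 3

rB=3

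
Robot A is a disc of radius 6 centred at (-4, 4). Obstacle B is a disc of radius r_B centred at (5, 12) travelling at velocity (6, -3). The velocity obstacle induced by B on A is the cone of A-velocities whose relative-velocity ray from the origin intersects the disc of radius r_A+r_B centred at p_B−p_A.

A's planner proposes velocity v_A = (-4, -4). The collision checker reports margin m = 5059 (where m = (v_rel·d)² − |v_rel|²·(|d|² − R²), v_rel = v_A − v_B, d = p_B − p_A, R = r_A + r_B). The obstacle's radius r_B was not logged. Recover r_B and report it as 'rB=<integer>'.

m = 5059
d = (9, 8);  v_rel = (-10, -1),  |v_rel|² = 101
v_rel×d = (-10)·(8) − (-1)·(9) = -71
since m = R²·101 − (-71)²:  R² = (5041 + 5059) / 101 = 100
R = √100 = 10  ⇒  r_B = 10 − 6 = 4

rB=4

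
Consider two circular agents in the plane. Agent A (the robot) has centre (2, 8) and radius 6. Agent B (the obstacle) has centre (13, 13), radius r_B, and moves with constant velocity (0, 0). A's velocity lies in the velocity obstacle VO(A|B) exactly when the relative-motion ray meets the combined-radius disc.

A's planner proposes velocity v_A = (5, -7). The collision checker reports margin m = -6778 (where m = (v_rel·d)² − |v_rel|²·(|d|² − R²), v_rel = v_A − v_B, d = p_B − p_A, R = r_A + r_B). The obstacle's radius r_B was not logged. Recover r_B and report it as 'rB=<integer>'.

m = -6778
d = (11, 5);  v_rel = (5, -7),  |v_rel|² = 74
v_rel×d = (5)·(5) − (-7)·(11) = 102
since m = R²·74 − 102²:  R² = (10404 + -6778) / 74 = 49
R = √49 = 7  ⇒  r_B = 7 − 6 = 1

rB=1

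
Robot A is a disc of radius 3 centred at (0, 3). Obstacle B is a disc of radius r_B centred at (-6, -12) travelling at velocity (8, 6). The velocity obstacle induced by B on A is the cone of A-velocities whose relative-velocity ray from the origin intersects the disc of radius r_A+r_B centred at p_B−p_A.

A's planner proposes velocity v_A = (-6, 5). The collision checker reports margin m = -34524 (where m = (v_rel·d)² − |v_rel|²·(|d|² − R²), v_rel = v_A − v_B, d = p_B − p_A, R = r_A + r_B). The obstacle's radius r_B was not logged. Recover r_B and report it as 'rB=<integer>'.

m = -34524
d = (-6, -15);  v_rel = (-14, -1),  |v_rel|² = 197
v_rel×d = (-14)·(-15) − (-1)·(-6) = 204
since m = R²·197 − 204²:  R² = (41616 + -34524) / 197 = 36
R = √36 = 6  ⇒  r_B = 6 − 3 = 3

rB=3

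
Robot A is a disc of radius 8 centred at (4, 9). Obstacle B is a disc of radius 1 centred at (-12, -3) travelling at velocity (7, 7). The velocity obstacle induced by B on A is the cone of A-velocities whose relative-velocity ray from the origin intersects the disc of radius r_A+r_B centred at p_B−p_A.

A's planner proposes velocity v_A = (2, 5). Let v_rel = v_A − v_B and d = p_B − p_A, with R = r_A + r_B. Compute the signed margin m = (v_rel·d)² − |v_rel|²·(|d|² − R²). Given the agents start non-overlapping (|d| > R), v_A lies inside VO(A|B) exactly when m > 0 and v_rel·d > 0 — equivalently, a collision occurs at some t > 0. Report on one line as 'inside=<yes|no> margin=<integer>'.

d = (-16, -12),  |d|² = 400;  R = 8+1 = 9,  c = 400−9² = 319
v_rel = (-5, -2),  |v_rel|² = 29;  v_rel·d = (-5)·(-16) + (-2)·(-12) = 104
29·t² − 208·t + 319 = 0  ⇒  m = 104² − 29·319 = 1565
m = 1565 > 0,  v_rel·d = 104 > 0  ⇒  inside

inside=yes margin=1565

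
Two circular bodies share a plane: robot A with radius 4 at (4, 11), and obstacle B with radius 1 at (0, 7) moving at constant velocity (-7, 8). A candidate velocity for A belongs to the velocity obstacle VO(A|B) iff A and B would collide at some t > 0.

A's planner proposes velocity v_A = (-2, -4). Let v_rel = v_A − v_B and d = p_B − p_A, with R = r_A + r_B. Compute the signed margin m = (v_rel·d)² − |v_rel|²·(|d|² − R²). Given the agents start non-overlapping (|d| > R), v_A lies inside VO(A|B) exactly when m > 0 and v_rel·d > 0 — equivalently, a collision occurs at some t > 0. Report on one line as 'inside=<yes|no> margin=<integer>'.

d = (-4, -4),  |d|² = 32;  R = 4+1 = 5,  c = 32−5² = 7
v_rel = (5, -12),  |v_rel|² = 169;  v_rel·d = (5)·(-4) + (-12)·(-4) = 28
169·t² − 56·t + 7 = 0  ⇒  m = 28² − 169·7 = -399
m = -399 < 0,  v_rel·d = 28 > 0  ⇒  outside

inside=no margin=-399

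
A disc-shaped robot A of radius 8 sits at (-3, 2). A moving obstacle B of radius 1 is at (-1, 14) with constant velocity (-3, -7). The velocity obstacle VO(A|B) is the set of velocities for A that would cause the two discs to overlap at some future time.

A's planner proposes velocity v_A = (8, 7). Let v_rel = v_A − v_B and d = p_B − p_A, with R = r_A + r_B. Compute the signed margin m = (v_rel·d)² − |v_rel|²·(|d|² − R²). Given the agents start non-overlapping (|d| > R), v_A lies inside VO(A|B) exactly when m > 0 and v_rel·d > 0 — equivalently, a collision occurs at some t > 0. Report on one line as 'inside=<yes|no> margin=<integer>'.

d = (2, 12),  |d|² = 148;  R = 8+1 = 9,  c = 148−9² = 67
v_rel = (11, 14),  |v_rel|² = 317;  v_rel·d = (11)·(2) + (14)·(12) = 190
317·t² − 380·t + 67 = 0  ⇒  m = 190² − 317·67 = 14861
m = 14861 > 0,  v_rel·d = 190 > 0  ⇒  inside

inside=yes margin=14861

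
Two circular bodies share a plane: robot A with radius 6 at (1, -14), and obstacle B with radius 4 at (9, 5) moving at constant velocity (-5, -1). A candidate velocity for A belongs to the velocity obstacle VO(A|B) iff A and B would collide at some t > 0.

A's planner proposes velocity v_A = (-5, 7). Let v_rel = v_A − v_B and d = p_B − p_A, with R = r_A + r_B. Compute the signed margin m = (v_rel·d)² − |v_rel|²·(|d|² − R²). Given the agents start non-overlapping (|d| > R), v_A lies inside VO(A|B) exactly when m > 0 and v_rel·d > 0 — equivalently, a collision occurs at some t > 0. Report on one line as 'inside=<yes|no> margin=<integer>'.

d = (8, 19),  |d|² = 425;  R = 6+4 = 10,  c = 425−10² = 325
v_rel = (0, 8),  |v_rel|² = 64;  v_rel·d = (0)·(8) + (8)·(19) = 152
64·t² − 304·t + 325 = 0  ⇒  m = 152² − 64·325 = 2304
m = 2304 > 0,  v_rel·d = 152 > 0  ⇒  inside

inside=yes margin=2304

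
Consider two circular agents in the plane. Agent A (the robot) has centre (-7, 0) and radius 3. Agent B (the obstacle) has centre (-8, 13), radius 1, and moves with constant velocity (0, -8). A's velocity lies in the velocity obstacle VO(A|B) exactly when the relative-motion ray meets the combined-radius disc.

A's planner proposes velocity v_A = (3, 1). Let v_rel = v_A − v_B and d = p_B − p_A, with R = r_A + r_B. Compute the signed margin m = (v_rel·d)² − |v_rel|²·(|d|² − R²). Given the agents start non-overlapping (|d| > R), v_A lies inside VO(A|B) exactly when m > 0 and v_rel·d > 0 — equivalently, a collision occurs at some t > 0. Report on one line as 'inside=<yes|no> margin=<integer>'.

d = (-1, 13),  |d|² = 170;  R = 3+1 = 4,  c = 170−4² = 154
v_rel = (3, 9),  |v_rel|² = 90;  v_rel·d = (3)·(-1) + (9)·(13) = 114
90·t² − 228·t + 154 = 0  ⇒  m = 114² − 90·154 = -864
m = -864 < 0,  v_rel·d = 114 > 0  ⇒  outside

inside=no margin=-864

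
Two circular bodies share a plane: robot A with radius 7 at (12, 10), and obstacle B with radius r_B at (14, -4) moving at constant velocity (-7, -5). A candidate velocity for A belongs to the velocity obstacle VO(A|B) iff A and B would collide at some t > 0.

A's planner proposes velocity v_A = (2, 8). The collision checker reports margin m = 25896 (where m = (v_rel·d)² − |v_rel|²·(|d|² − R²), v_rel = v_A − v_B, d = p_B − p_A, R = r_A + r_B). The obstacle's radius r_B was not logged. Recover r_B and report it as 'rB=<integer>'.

m = 25896
d = (2, -14);  v_rel = (9, 13),  |v_rel|² = 250
v_rel×d = (9)·(-14) − (13)·(2) = -152
since m = R²·250 − (-152)²:  R² = (23104 + 25896) / 250 = 196
R = √196 = 14  ⇒  r_B = 14 − 7 = 7

rB=7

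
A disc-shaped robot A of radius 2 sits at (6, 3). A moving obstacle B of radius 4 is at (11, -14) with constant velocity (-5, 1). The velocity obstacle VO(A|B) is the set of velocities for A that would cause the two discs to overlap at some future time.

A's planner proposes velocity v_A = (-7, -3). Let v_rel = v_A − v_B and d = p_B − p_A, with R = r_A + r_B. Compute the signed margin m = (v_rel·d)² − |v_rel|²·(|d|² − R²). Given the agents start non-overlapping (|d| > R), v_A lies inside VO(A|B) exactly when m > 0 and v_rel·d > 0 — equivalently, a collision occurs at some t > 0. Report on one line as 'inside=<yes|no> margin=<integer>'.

d = (5, -17),  |d|² = 314;  R = 2+4 = 6,  c = 314−6² = 278
v_rel = (-2, -4),  |v_rel|² = 20;  v_rel·d = (-2)·(5) + (-4)·(-17) = 58
20·t² − 116·t + 278 = 0  ⇒  m = 58² − 20·278 = -2196
m = -2196 < 0,  v_rel·d = 58 > 0  ⇒  outside

inside=no margin=-2196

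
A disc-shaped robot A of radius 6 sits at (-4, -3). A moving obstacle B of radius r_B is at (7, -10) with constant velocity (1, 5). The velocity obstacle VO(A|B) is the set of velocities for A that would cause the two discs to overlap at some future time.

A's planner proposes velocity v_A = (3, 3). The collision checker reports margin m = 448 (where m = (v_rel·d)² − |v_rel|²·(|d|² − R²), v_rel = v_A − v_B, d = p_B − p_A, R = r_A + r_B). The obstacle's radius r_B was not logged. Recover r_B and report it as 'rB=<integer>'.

m = 448
d = (11, -7);  v_rel = (2, -2),  |v_rel|² = 8
v_rel×d = (2)·(-7) − (-2)·(11) = 8
since m = R²·8 − 8²:  R² = (64 + 448) / 8 = 64
R = √64 = 8  ⇒  r_B = 8 − 6 = 2

rB=2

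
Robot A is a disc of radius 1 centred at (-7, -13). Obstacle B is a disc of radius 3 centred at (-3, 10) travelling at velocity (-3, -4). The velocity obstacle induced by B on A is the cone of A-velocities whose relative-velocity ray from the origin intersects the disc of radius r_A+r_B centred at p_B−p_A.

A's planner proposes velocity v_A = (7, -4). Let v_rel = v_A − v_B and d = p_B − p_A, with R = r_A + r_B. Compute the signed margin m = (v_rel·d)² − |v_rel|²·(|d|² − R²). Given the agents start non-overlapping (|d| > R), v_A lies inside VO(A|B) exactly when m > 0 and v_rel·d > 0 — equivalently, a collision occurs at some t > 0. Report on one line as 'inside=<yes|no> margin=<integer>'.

d = (4, 23),  |d|² = 545;  R = 1+3 = 4,  c = 545−4² = 529
v_rel = (10, 0),  |v_rel|² = 100;  v_rel·d = (10)·(4) + (0)·(23) = 40
100·t² − 80·t + 529 = 0  ⇒  m = 40² − 100·529 = -51300
m = -51300 < 0,  v_rel·d = 40 > 0  ⇒  outside

inside=no margin=-51300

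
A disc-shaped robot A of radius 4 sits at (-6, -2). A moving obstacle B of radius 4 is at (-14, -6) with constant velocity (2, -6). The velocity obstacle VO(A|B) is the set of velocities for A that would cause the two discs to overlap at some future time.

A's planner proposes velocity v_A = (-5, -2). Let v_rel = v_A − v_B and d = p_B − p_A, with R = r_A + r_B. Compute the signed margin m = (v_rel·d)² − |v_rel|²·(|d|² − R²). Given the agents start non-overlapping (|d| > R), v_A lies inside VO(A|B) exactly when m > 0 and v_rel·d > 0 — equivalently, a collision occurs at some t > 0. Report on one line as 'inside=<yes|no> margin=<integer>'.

d = (-8, -4),  |d|² = 80;  R = 4+4 = 8,  c = 80−8² = 16
v_rel = (-7, 4),  |v_rel|² = 65;  v_rel·d = (-7)·(-8) + (4)·(-4) = 40
65·t² − 80·t + 16 = 0  ⇒  m = 40² − 65·16 = 560
m = 560 > 0,  v_rel·d = 40 > 0  ⇒  inside

inside=yes margin=560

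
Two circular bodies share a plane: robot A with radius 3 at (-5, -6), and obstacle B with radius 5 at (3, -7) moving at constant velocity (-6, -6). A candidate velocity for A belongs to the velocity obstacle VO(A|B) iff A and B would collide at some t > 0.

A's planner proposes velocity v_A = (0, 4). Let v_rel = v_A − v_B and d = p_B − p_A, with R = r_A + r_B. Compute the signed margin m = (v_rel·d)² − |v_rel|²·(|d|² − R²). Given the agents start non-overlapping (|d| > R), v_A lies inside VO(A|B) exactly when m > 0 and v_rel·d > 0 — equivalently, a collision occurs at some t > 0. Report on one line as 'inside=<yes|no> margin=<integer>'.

d = (8, -1),  |d|² = 65;  R = 3+5 = 8,  c = 65−8² = 1
v_rel = (6, 10),  |v_rel|² = 136;  v_rel·d = (6)·(8) + (10)·(-1) = 38
136·t² − 76·t + 1 = 0  ⇒  m = 38² − 136·1 = 1308
m = 1308 > 0,  v_rel·d = 38 > 0  ⇒  inside

inside=yes margin=1308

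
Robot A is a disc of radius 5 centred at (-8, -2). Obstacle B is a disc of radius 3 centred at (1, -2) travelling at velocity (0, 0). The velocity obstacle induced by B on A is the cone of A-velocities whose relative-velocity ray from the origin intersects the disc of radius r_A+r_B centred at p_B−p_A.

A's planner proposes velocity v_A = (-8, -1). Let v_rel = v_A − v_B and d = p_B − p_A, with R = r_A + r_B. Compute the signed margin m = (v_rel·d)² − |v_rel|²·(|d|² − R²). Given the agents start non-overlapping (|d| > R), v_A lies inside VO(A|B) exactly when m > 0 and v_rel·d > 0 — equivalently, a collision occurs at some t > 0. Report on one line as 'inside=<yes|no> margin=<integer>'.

d = (9, 0),  |d|² = 81;  R = 5+3 = 8,  c = 81−8² = 17
v_rel = (-8, -1),  |v_rel|² = 65;  v_rel·d = (-8)·(9) + (-1)·(0) = -72
65·t² + 144·t + 17 = 0  ⇒  m = (-72)² − 65·17 = 4079
m = 4079 > 0,  v_rel·d = -72 < 0  ⇒  outside

inside=no margin=4079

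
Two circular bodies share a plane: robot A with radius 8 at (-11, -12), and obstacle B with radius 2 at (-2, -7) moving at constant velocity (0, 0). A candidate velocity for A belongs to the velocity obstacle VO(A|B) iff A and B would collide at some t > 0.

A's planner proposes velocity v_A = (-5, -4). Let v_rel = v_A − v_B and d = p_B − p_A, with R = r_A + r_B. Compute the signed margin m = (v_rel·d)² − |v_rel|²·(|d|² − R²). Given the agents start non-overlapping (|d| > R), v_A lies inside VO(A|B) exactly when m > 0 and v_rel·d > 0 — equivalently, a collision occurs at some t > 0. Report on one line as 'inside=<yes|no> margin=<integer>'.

d = (9, 5),  |d|² = 106;  R = 8+2 = 10,  c = 106−10² = 6
v_rel = (-5, -4),  |v_rel|² = 41;  v_rel·d = (-5)·(9) + (-4)·(5) = -65
41·t² + 130·t + 6 = 0  ⇒  m = (-65)² − 41·6 = 3979
m = 3979 > 0,  v_rel·d = -65 < 0  ⇒  outside

inside=no margin=3979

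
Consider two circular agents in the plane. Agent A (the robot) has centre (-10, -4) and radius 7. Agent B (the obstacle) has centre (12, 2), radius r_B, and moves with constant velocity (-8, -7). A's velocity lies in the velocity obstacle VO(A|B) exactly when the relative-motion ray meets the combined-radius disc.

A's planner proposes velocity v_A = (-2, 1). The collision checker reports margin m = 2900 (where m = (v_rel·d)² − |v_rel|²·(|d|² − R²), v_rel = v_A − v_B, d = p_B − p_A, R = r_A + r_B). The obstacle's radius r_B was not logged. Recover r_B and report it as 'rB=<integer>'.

m = 2900
d = (22, 6);  v_rel = (6, 8),  |v_rel|² = 100
v_rel×d = (6)·(6) − (8)·(22) = -140
since m = R²·100 − (-140)²:  R² = (19600 + 2900) / 100 = 225
R = √225 = 15  ⇒  r_B = 15 − 7 = 8

rB=8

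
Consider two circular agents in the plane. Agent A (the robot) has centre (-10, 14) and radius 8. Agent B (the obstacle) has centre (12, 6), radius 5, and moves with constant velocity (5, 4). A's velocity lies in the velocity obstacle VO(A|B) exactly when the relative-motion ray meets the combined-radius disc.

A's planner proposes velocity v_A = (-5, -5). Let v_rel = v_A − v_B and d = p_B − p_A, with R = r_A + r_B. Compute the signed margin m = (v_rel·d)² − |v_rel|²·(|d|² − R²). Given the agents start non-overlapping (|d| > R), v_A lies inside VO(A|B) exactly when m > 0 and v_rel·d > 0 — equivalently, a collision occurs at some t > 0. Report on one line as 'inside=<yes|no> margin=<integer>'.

d = (22, -8),  |d|² = 548;  R = 8+5 = 13,  c = 548−13² = 379
v_rel = (-10, -9),  |v_rel|² = 181;  v_rel·d = (-10)·(22) + (-9)·(-8) = -148
181·t² + 296·t + 379 = 0  ⇒  m = (-148)² − 181·379 = -46695
m = -46695 < 0,  v_rel·d = -148 < 0  ⇒  outside

inside=no margin=-46695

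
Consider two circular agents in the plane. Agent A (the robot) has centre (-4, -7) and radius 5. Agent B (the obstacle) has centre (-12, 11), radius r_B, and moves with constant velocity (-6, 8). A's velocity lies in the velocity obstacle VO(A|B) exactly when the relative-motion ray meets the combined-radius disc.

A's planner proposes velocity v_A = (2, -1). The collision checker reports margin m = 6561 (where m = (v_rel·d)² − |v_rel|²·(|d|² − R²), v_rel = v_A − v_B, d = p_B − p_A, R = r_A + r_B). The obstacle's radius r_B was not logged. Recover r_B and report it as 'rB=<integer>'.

m = 6561
d = (-8, 18);  v_rel = (8, -9),  |v_rel|² = 145
v_rel×d = (8)·(18) − (-9)·(-8) = 72
since m = R²·145 − 72²:  R² = (5184 + 6561) / 145 = 81
R = √81 = 9  ⇒  r_B = 9 − 5 = 4

rB=4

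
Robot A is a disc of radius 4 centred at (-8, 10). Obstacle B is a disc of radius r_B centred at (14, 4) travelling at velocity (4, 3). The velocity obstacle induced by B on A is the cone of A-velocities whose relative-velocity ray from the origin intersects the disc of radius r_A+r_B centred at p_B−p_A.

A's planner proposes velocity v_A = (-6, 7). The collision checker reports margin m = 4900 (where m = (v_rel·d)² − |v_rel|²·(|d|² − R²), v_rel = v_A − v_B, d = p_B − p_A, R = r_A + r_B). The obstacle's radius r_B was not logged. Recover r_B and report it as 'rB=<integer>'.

m = 4900
d = (22, -6);  v_rel = (-10, 4),  |v_rel|² = 116
v_rel×d = (-10)·(-6) − (4)·(22) = -28
since m = R²·116 − (-28)²:  R² = (784 + 4900) / 116 = 49
R = √49 = 7  ⇒  r_B = 7 − 4 = 3

rB=3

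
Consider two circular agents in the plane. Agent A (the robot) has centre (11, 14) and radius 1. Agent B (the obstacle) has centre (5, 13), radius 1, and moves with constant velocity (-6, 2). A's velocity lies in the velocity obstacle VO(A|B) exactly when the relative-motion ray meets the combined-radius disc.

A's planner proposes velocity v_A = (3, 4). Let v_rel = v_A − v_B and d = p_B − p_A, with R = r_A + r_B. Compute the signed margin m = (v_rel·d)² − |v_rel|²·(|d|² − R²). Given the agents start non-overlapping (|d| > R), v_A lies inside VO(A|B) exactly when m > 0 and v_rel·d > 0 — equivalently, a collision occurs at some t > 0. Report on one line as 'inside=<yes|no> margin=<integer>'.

d = (-6, -1),  |d|² = 37;  R = 1+1 = 2,  c = 37−2² = 33
v_rel = (9, 2),  |v_rel|² = 85;  v_rel·d = (9)·(-6) + (2)·(-1) = -56
85·t² + 112·t + 33 = 0  ⇒  m = (-56)² − 85·33 = 331
m = 331 > 0,  v_rel·d = -56 < 0  ⇒  outside

inside=no margin=331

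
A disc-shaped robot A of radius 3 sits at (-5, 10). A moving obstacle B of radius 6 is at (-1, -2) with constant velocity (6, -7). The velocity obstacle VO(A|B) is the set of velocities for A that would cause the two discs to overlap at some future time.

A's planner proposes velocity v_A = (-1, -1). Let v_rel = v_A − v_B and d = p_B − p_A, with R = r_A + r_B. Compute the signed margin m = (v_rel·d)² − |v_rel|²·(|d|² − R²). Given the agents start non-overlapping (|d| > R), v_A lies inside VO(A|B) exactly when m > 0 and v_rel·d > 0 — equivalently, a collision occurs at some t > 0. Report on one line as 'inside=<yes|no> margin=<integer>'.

d = (4, -12),  |d|² = 160;  R = 3+6 = 9,  c = 160−9² = 79
v_rel = (-7, 6),  |v_rel|² = 85;  v_rel·d = (-7)·(4) + (6)·(-12) = -100
85·t² + 200·t + 79 = 0  ⇒  m = (-100)² − 85·79 = 3285
m = 3285 > 0,  v_rel·d = -100 < 0  ⇒  outside

inside=no margin=3285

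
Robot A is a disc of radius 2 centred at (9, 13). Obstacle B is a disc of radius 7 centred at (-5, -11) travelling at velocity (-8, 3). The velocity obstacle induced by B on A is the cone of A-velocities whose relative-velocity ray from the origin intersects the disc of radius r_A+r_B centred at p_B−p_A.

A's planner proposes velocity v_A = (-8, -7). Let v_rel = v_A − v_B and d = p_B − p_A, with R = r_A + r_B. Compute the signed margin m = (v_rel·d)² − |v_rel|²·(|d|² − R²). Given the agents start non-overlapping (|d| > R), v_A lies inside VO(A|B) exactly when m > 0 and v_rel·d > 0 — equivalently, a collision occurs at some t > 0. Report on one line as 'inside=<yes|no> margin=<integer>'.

d = (-14, -24),  |d|² = 772;  R = 2+7 = 9,  c = 772−9² = 691
v_rel = (0, -10),  |v_rel|² = 100;  v_rel·d = (0)·(-14) + (-10)·(-24) = 240
100·t² − 480·t + 691 = 0  ⇒  m = 240² − 100·691 = -11500
m = -11500 < 0,  v_rel·d = 240 > 0  ⇒  outside

inside=no margin=-11500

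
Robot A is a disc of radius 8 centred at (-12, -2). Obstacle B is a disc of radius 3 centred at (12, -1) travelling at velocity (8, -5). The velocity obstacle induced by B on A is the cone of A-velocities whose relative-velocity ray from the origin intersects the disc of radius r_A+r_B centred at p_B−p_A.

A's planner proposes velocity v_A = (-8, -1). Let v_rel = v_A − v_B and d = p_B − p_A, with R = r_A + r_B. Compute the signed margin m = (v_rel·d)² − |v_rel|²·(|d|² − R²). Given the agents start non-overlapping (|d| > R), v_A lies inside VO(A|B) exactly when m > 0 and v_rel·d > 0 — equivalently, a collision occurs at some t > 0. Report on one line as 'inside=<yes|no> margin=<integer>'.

d = (24, 1),  |d|² = 577;  R = 8+3 = 11,  c = 577−11² = 456
v_rel = (-16, 4),  |v_rel|² = 272;  v_rel·d = (-16)·(24) + (4)·(1) = -380
272·t² + 760·t + 456 = 0  ⇒  m = (-380)² − 272·456 = 20368
m = 20368 > 0,  v_rel·d = -380 < 0  ⇒  outside

inside=no margin=20368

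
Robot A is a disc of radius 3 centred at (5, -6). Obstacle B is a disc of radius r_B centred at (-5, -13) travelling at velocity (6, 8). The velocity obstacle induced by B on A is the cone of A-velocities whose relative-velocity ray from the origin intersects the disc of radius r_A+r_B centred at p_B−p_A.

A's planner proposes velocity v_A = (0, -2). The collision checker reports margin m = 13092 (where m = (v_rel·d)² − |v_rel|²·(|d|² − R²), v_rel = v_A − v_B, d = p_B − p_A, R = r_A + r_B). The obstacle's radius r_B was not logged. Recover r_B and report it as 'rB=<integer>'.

m = 13092
d = (-10, -7);  v_rel = (-6, -10),  |v_rel|² = 136
v_rel×d = (-6)·(-7) − (-10)·(-10) = -58
since m = R²·136 − (-58)²:  R² = (3364 + 13092) / 136 = 121
R = √121 = 11  ⇒  r_B = 11 − 3 = 8

rB=8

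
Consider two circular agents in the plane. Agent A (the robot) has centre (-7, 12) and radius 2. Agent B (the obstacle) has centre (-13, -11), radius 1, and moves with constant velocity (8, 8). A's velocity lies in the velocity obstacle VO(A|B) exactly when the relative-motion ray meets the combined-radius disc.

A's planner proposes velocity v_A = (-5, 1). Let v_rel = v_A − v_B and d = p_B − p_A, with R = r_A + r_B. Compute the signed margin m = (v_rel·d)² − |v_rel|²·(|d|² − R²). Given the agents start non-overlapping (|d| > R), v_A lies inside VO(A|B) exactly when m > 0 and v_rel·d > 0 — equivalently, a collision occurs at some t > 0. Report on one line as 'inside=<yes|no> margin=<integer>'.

d = (-6, -23),  |d|² = 565;  R = 2+1 = 3,  c = 565−3² = 556
v_rel = (-13, -7),  |v_rel|² = 218;  v_rel·d = (-13)·(-6) + (-7)·(-23) = 239
218·t² − 478·t + 556 = 0  ⇒  m = 239² − 218·556 = -64087
m = -64087 < 0,  v_rel·d = 239 > 0  ⇒  outside

inside=no margin=-64087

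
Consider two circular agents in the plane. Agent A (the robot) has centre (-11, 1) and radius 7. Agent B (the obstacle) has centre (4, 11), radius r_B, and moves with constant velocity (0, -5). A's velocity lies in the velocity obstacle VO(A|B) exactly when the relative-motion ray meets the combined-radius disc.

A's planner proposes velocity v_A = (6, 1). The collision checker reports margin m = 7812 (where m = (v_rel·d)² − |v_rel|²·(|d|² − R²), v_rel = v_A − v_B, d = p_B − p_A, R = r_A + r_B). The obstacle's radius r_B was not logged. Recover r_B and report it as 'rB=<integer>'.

m = 7812
d = (15, 10);  v_rel = (6, 6),  |v_rel|² = 72
v_rel×d = (6)·(10) − (6)·(15) = -30
since m = R²·72 − (-30)²:  R² = (900 + 7812) / 72 = 121
R = √121 = 11  ⇒  r_B = 11 − 7 = 4

rB=4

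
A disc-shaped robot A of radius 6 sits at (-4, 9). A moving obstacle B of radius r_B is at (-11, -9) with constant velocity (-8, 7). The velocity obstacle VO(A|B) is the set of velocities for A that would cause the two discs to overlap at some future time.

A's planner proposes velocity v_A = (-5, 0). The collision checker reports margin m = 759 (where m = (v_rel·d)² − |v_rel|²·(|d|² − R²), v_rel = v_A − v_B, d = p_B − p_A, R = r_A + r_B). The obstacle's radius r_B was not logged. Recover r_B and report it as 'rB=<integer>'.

m = 759
d = (-7, -18);  v_rel = (3, -7),  |v_rel|² = 58
v_rel×d = (3)·(-18) − (-7)·(-7) = -103
since m = R²·58 − (-103)²:  R² = (10609 + 759) / 58 = 196
R = √196 = 14  ⇒  r_B = 14 − 6 = 8

rB=8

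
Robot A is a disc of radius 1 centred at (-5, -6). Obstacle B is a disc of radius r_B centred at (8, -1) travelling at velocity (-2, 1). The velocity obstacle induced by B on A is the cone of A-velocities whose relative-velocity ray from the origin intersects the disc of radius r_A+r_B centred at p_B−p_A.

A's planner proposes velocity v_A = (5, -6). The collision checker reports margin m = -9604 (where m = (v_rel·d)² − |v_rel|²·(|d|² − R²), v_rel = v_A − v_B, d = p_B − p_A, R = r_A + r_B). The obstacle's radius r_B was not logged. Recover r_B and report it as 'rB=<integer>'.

m = -9604
d = (13, 5);  v_rel = (7, -7),  |v_rel|² = 98
v_rel×d = (7)·(5) − (-7)·(13) = 126
since m = R²·98 − 126²:  R² = (15876 + -9604) / 98 = 64
R = √64 = 8  ⇒  r_B = 8 − 1 = 7

rB=7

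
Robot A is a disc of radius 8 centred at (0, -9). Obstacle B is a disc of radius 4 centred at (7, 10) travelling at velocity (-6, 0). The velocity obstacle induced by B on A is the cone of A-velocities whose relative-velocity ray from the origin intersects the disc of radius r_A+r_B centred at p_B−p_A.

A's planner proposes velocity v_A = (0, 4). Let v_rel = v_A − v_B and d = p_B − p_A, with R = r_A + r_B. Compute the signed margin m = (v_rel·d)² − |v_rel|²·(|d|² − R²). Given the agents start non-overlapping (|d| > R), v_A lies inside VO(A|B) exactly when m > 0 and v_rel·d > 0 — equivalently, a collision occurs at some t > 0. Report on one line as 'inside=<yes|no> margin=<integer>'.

d = (7, 19),  |d|² = 410;  R = 8+4 = 12,  c = 410−12² = 266
v_rel = (6, 4),  |v_rel|² = 52;  v_rel·d = (6)·(7) + (4)·(19) = 118
52·t² − 236·t + 266 = 0  ⇒  m = 118² − 52·266 = 92
m = 92 > 0,  v_rel·d = 118 > 0  ⇒  inside

inside=yes margin=92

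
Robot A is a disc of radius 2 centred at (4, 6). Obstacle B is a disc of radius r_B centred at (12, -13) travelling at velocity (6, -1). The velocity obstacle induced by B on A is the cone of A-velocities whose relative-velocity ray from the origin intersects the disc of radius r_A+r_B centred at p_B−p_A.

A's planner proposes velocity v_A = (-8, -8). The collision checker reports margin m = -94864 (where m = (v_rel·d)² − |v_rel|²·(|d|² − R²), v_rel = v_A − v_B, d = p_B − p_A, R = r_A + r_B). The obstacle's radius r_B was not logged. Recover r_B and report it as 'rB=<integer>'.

m = -94864
d = (8, -19);  v_rel = (-14, -7),  |v_rel|² = 245
v_rel×d = (-14)·(-19) − (-7)·(8) = 322
since m = R²·245 − 322²:  R² = (103684 + -94864) / 245 = 36
R = √36 = 6  ⇒  r_B = 6 − 2 = 4

rB=4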